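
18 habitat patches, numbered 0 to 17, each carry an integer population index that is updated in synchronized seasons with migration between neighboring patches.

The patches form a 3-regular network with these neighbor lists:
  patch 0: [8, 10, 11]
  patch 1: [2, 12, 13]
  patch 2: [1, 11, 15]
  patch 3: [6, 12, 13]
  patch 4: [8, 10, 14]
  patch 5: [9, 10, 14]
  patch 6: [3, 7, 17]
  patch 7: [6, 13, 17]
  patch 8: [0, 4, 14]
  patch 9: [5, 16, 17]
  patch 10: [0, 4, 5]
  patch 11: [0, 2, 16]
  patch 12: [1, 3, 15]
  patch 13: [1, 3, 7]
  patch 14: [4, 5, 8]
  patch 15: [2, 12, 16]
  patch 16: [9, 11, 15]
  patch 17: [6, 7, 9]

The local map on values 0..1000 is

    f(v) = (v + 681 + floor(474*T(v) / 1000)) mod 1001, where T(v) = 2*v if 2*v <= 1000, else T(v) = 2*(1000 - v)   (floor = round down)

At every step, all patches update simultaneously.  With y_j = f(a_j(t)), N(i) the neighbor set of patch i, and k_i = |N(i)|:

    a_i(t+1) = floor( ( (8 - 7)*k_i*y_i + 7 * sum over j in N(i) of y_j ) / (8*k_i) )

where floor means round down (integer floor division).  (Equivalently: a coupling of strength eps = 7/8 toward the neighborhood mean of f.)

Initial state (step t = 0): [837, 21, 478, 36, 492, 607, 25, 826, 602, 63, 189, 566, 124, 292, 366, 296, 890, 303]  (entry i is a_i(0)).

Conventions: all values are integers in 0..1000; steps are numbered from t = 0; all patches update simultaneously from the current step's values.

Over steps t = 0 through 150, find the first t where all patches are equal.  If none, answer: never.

Simulating step by step:
t=0: [837, 21, 478, 36, 492, 607, 25, 826, 602, 63, 189, 566, 124, 292, 366, 296, 890, 303]  (not all equal)
t=1: [481, 609, 552, 647, 400, 444, 584, 447, 578, 567, 580, 652, 619, 655, 619, 675, 584, 676]  (not all equal)
t=2: [653, 659, 660, 660, 633, 644, 628, 647, 588, 626, 554, 645, 660, 628, 566, 658, 660, 626]  (not all equal)
t=3: [658, 661, 661, 660, 657, 658, 660, 660, 659, 660, 660, 661, 662, 661, 659, 662, 661, 660]  (not all equal)
t=4: [662, 662, 662, 662, 662, 662, 662, 662, 662, 662, 662, 662, 662, 662, 662, 662, 662, 662]  (all equal)

Answer: 4
Key observation: Synchronization is absorbing here: once all patches are equal they stay equal, and step 4 is the first all-equal step.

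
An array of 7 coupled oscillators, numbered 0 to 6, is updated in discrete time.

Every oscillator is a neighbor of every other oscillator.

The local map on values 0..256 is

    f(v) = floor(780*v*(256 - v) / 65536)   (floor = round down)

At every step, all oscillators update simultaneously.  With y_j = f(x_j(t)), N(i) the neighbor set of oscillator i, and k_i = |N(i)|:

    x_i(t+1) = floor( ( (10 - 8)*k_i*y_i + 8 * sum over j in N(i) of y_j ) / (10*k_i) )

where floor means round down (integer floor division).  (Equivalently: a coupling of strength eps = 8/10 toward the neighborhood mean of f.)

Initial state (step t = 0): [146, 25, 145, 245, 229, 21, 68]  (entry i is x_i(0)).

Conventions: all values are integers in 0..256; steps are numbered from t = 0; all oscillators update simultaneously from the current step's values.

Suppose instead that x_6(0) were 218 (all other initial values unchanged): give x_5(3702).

Answer: x_5(3702) = 185
Key observation: The state at step 2, [185, 185, 185, 185, 185, 185, 185], reappears at step 4: the system is in a cycle of period 2 from step 2 on.  Therefore the state at step 3702 equals the state at step 2 + ((3702 - 2) mod 2) = 2, which is [185, 185, 185, 185, 185, 185, 185].

Derivation:
t=0: [146, 25, 145, 245, 229, 21, 218]
t=1: [107, 99, 107, 96, 99, 98, 101]
t=2: [185, 185, 185, 185, 185, 185, 185]
t=3: [156, 156, 156, 156, 156, 156, 156]
t=4: [185, 185, 185, 185, 185, 185, 185]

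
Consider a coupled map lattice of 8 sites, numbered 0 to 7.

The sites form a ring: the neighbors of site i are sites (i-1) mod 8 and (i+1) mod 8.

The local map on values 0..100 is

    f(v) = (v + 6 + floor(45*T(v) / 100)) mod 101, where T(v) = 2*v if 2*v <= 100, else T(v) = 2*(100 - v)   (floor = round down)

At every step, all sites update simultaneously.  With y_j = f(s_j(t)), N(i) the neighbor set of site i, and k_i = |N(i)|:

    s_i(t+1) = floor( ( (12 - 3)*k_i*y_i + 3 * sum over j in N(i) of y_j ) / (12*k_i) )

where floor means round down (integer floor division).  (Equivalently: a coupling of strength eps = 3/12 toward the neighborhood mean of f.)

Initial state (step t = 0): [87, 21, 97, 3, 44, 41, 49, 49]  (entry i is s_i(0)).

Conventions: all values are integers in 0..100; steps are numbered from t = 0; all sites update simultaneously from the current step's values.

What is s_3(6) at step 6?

Simulating step by step:
t=0: [87, 21, 97, 3, 44, 41, 49, 49]
t=1: [20, 34, 10, 19, 78, 85, 97, 87]
t=2: [42, 61, 32, 34, 7, 3, 3, 8]
t=3: [66, 19, 58, 63, 24, 12, 12, 27]
t=4: [13, 31, 5, 7, 41, 30, 31, 46]
t=5: [42, 53, 21, 26, 72, 65, 67, 81]
t=6: [64, 16, 40, 47, 8, 1, 1, 13]

Answer: s_3(6) = 47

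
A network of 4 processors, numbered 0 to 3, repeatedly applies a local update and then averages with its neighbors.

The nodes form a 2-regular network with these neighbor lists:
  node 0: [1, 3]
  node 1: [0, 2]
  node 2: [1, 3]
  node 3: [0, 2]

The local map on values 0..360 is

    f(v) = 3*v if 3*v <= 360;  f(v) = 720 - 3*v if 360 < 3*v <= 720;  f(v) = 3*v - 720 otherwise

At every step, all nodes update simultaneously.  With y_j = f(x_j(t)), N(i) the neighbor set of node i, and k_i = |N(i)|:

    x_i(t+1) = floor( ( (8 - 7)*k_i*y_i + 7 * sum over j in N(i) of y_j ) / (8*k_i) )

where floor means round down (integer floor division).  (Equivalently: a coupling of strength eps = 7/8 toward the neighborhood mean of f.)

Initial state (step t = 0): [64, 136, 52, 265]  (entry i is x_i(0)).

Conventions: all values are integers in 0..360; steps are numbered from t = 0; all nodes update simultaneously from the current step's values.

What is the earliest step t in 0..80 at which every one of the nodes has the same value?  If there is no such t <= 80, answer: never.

Simulating step by step:
t=0: [64, 136, 52, 265]  (not all equal)
t=1: [193, 191, 188, 161]  (not all equal)
t=2: [185, 148, 187, 159]  (not all equal)
t=3: [247, 176, 246, 172]  (not all equal)
t=4: [175, 41, 175, 42]  (not all equal)
t=5: [133, 186, 133, 186]  (not all equal)
t=6: [181, 301, 181, 301]  (not all equal)
t=7: [182, 177, 182, 177]  (not all equal)
t=8: [187, 175, 187, 175]  (not all equal)
t=9: [190, 163, 190, 163]  (not all equal)
t=10: [220, 160, 220, 160]  (not all equal)
t=11: [217, 82, 217, 82]  (not all equal)
t=12: [223, 91, 223, 91]  (not all equal)
t=13: [245, 78, 245, 78]  (not all equal)
t=14: [206, 42, 206, 42]  (not all equal)
t=15: [123, 105, 123, 105]  (not all equal)
t=16: [319, 346, 319, 346]  (not all equal)
t=17: [307, 247, 307, 247]  (not all equal)
t=18: [43, 178, 43, 178]  (not all equal)
t=19: [178, 136, 178, 136]  (not all equal)
t=20: [296, 201, 296, 201]  (not all equal)
t=21: [123, 161, 123, 161]  (not all equal)
t=22: [251, 336, 251, 336]  (not all equal)
t=23: [256, 64, 256, 64]  (not all equal)
t=24: [174, 66, 174, 66]  (not all equal)
t=25: [198, 198, 198, 198]  (all equal)

Answer: 25
Key observation: Synchronization is absorbing here: once all nodes are equal they stay equal, and step 25 is the first all-equal step.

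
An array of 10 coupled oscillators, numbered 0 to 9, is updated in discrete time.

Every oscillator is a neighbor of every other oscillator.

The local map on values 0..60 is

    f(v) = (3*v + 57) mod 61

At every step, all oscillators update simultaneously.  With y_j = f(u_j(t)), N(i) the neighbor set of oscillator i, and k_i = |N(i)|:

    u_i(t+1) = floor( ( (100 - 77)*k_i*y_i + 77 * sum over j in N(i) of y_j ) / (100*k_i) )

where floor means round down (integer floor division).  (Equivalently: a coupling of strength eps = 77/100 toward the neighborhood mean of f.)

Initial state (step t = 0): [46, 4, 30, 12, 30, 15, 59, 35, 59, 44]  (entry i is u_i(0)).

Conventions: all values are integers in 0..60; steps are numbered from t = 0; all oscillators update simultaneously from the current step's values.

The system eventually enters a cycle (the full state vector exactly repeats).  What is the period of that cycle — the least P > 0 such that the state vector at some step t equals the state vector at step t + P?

Simulating step by step:
t=0: [46, 4, 30, 12, 30, 15, 59, 35, 59, 44]
t=1: [26, 26, 28, 29, 28, 30, 32, 30, 32, 25]
t=2: [19, 19, 20, 20, 20, 21, 22, 21, 22, 19]
t=3: [45, 45, 46, 46, 46, 46, 38, 46, 38, 45]
t=4: [17, 17, 17, 17, 17, 17, 22, 17, 22, 17]
t=5: [39, 39, 39, 39, 39, 39, 32, 39, 32, 39]
t=6: [48, 48, 48, 48, 48, 48, 45, 48, 45, 48]
t=7: [16, 16, 16, 16, 16, 16, 15, 16, 15, 16]
t=8: [43, 43, 43, 43, 43, 43, 43, 43, 43, 43]
t=9: [3, 3, 3, 3, 3, 3, 3, 3, 3, 3]
t=10: [5, 5, 5, 5, 5, 5, 5, 5, 5, 5]
t=11: [11, 11, 11, 11, 11, 11, 11, 11, 11, 11]
t=12: [29, 29, 29, 29, 29, 29, 29, 29, 29, 29]
t=13: [22, 22, 22, 22, 22, 22, 22, 22, 22, 22]
t=14: [1, 1, 1, 1, 1, 1, 1, 1, 1, 1]
t=15: [60, 60, 60, 60, 60, 60, 60, 60, 60, 60]
t=16: [54, 54, 54, 54, 54, 54, 54, 54, 54, 54]
t=17: [36, 36, 36, 36, 36, 36, 36, 36, 36, 36]
t=18: [43, 43, 43, 43, 43, 43, 43, 43, 43, 43]

Answer: 10
Key observation: The state at step 8, [43, 43, 43, 43, 43, 43, 43, 43, 43, 43], reappears at step 18 — and no state repeats earlier — so the cycle the system enters has period 10.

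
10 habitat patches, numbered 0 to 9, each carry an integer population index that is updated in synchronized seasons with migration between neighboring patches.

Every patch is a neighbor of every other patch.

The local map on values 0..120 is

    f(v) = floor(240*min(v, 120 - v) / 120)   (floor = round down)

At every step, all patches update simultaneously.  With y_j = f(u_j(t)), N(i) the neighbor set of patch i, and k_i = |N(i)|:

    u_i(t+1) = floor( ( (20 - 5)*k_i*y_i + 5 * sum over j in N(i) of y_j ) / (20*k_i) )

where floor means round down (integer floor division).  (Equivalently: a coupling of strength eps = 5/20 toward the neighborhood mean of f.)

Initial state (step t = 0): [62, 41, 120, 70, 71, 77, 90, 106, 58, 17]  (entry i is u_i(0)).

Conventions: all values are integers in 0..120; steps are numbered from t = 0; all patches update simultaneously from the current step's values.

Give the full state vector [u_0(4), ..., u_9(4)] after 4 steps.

Answer: [66, 66, 57, 34, 32, 57, 93, 63, 66, 76]

Derivation:
t=0: [62, 41, 120, 70, 71, 77, 90, 106, 58, 17]
t=1: [103, 79, 20, 92, 90, 82, 63, 40, 103, 44]
t=2: [43, 77, 47, 58, 61, 73, 100, 76, 43, 82]
t=3: [86, 86, 92, 108, 109, 92, 53, 88, 86, 79]
t=4: [66, 66, 57, 34, 32, 57, 93, 63, 66, 76]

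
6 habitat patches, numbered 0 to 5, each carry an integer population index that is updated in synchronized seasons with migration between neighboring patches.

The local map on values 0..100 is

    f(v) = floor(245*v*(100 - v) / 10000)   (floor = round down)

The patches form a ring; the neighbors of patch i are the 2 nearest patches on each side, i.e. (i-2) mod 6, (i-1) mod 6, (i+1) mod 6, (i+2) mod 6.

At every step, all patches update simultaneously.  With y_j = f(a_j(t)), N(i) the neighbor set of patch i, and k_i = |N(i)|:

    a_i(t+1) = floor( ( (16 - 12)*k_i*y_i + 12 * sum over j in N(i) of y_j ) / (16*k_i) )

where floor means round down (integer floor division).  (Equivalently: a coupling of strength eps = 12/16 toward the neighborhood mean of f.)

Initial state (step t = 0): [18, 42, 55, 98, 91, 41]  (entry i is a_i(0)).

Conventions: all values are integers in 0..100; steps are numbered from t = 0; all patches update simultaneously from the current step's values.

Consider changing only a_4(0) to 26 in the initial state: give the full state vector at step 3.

Simulating step by step:
t=0: [18, 42, 55, 98, 26, 41]
t=1: [51, 44, 42, 43, 41, 42]
t=2: [59, 59, 59, 59, 59, 59]
t=3: [59, 59, 59, 59, 59, 59]

Answer: [59, 59, 59, 59, 59, 59]
Key observation: This trace re-runs the system from the modified initial state.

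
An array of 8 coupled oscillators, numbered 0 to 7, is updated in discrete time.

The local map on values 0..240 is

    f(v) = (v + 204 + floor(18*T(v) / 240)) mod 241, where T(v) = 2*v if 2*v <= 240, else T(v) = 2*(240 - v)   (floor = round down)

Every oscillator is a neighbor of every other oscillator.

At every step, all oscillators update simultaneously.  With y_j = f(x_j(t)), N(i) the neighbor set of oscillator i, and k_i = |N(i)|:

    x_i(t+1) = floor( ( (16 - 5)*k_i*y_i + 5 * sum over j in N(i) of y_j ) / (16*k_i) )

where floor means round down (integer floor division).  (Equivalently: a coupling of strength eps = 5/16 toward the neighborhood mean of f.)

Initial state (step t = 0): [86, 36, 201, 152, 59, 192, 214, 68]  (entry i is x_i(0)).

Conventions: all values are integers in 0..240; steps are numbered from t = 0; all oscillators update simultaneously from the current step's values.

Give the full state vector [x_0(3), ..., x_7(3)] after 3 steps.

Simulating step by step:
t=0: [86, 36, 201, 152, 59, 192, 214, 68]
t=1: [73, 37, 143, 116, 53, 138, 150, 60]
t=2: [54, 28, 102, 86, 39, 99, 106, 45]
t=3: [42, 177, 77, 65, 30, 74, 80, 35]

Answer: [42, 177, 77, 65, 30, 74, 80, 35]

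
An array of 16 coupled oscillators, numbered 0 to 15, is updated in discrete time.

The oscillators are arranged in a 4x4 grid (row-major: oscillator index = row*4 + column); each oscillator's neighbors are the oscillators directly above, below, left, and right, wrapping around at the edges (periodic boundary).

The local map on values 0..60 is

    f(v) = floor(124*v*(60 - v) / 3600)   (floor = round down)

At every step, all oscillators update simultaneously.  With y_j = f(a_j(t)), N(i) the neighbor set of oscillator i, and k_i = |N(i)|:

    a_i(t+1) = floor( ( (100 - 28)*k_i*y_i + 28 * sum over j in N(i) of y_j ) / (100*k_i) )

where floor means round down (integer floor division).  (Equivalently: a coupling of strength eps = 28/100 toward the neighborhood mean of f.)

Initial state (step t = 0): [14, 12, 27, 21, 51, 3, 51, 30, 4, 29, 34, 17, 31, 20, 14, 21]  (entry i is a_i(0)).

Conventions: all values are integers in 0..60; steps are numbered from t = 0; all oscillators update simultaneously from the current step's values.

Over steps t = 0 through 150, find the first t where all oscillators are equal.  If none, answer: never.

Answer: never
Key observation: The state at step 4 reappears at step 6 — the system is in a cycle of period 2 from step 4 on.  No step 0..6 is synchronized, and the cycle repeats forever, so no step up to 150 (or ever) has all oscillators equal.

Derivation:
t=0: [14, 12, 27, 21, 51, 3, 51, 30, 4, 29, 34, 17, 31, 20, 14, 21]  (not all equal)
t=1: [22, 19, 27, 27, 15, 9, 17, 28, 12, 26, 28, 24, 27, 26, 23, 27]  (not all equal)
t=2: [27, 25, 29, 29, 23, 18, 25, 29, 21, 28, 29, 28, 29, 29, 29, 29]  (not all equal)
t=3: [29, 29, 30, 30, 28, 27, 29, 29, 28, 29, 30, 29, 29, 30, 30, 30]  (not all equal)
t=4: [30, 30, 30, 30, 30, 30, 30, 30, 30, 30, 30, 30, 30, 30, 31, 30]  (not all equal)
t=5: [31, 31, 30, 31, 31, 31, 31, 31, 31, 31, 30, 31, 31, 30, 30, 30]  (not all equal)
t=6: [30, 30, 30, 30, 30, 30, 30, 30, 30, 30, 30, 30, 30, 30, 31, 30]  (not all equal)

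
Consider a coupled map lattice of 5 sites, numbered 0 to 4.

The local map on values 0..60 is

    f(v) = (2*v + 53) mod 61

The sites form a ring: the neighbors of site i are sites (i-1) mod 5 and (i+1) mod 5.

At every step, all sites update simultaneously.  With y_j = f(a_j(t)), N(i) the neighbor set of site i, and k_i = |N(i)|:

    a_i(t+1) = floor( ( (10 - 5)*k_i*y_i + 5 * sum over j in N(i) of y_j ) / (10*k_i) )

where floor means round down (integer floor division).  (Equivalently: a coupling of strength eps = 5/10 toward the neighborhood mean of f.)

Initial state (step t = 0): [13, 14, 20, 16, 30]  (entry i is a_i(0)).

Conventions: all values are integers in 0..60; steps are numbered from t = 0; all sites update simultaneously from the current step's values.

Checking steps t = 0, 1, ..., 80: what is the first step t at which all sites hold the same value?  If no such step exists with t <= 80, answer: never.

Answer: 32
Key observation: Synchronization is absorbing here: once all sites are equal they stay equal, and step 32 is the first all-equal step.

Derivation:
t=0: [13, 14, 20, 16, 30]  (not all equal)
t=1: [27, 22, 27, 33, 36]  (not all equal)
t=2: [32, 41, 46, 41, 27]  (not all equal)
t=3: [42, 26, 18, 23, 40]  (not all equal)
t=4: [21, 32, 34, 28, 18]  (not all equal)
t=5: [38, 51, 56, 46, 34]  (not all equal)
t=6: [26, 29, 35, 37, 37]  (not all equal)
t=7: [35, 36, 14, 4, 14]  (not all equal)
t=8: [6, 6, 10, 10, 10]  (not all equal)
t=9: [6, 6, 10, 12, 10]  (not all equal)
t=10: [6, 6, 11, 14, 11]  (not all equal)
t=11: [6, 6, 13, 17, 13]  (not all equal)
t=12: [7, 7, 16, 22, 16]  (not all equal)
t=13: [10, 10, 22, 30, 22]  (not all equal)
t=14: [18, 18, 34, 44, 34]  (not all equal)
t=15: [36, 36, 41, 39, 41]  (not all equal)
t=16: [5, 5, 9, 11, 9]  (not all equal)
t=17: [4, 4, 9, 12, 9]  (not all equal)
t=18: [2, 2, 9, 13, 9]  (not all equal)
t=19: [45, 45, 23, 14, 23]  (not all equal)
t=20: [25, 25, 29, 29, 29]  (not all equal)
t=21: [44, 44, 48, 50, 48]  (not all equal)
t=22: [21, 21, 26, 29, 26]  (not all equal)
t=23: [36, 36, 43, 47, 43]  (not all equal)
t=24: [6, 6, 15, 21, 15]  (not all equal)
t=25: [8, 8, 20, 28, 20]  (not all equal)
t=26: [14, 14, 30, 40, 30]  (not all equal)
t=27: [28, 28, 33, 31, 33]  (not all equal)
t=28: [50, 50, 54, 56, 54]  (not all equal)
t=29: [33, 33, 38, 41, 38]  (not all equal)
t=30: [45, 45, 21, 10, 21]  (not all equal)
t=31: [24, 24, 25, 23, 25]  (not all equal)
t=32: [40, 40, 40, 40, 40]  (all equal)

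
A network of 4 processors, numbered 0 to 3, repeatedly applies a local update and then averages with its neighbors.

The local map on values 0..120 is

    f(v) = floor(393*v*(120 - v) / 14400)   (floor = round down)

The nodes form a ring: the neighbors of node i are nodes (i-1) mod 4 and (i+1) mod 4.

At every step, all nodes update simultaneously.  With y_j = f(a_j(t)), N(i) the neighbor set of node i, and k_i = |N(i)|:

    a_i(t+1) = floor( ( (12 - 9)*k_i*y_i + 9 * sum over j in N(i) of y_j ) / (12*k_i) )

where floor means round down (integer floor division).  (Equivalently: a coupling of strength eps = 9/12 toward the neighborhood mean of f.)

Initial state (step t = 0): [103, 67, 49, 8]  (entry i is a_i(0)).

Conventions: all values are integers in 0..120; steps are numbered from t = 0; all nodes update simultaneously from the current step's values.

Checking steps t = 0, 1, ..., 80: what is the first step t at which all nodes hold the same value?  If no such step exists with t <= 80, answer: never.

Simulating step by step:
t=0: [103, 67, 49, 8]  (not all equal)
t=1: [56, 76, 68, 58]  (not all equal)
t=2: [95, 95, 94, 96]  (not all equal)
t=3: [63, 64, 63, 64]  (not all equal)
t=4: [97, 97, 97, 97]  (all equal)

Answer: 4
Key observation: Synchronization is absorbing here: once all nodes are equal they stay equal, and step 4 is the first all-equal step.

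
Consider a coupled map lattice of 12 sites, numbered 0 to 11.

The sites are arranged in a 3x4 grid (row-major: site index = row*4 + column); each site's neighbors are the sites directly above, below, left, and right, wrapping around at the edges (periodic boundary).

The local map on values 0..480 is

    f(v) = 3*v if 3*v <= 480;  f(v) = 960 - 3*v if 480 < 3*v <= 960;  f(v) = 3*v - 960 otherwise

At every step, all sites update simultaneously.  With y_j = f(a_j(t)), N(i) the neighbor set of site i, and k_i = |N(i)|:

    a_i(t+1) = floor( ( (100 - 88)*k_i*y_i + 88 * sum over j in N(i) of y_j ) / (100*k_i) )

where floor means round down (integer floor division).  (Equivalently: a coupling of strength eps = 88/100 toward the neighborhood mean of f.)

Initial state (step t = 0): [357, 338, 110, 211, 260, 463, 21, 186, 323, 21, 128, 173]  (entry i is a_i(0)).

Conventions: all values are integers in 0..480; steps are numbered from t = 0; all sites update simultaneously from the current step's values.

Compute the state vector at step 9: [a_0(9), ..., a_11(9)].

Simulating step by step:
t=0: [357, 338, 110, 211, 260, 463, 21, 186, 323, 21, 128, 173]
t=1: [138, 211, 221, 321, 230, 130, 347, 270, 175, 200, 243, 299]
t=2: [277, 360, 176, 203, 337, 275, 244, 109, 295, 347, 203, 187]
t=3: [146, 185, 282, 325, 152, 121, 301, 265, 154, 159, 292, 290]
t=4: [346, 354, 137, 179, 368, 350, 166, 155, 376, 346, 172, 170]
t=5: [193, 156, 364, 359, 193, 183, 365, 381, 185, 186, 361, 384]
t=6: [347, 347, 201, 209, 349, 354, 202, 203, 346, 357, 204, 205]
t=7: [137, 152, 288, 289, 145, 151, 297, 288, 146, 147, 298, 285]
t=8: [362, 362, 162, 166, 359, 362, 164, 165, 358, 363, 164, 165]
t=9: [195, 203, 392, 392, 196, 199, 393, 388, 197, 198, 394, 387]

Answer: [195, 203, 392, 392, 196, 199, 393, 388, 197, 198, 394, 387]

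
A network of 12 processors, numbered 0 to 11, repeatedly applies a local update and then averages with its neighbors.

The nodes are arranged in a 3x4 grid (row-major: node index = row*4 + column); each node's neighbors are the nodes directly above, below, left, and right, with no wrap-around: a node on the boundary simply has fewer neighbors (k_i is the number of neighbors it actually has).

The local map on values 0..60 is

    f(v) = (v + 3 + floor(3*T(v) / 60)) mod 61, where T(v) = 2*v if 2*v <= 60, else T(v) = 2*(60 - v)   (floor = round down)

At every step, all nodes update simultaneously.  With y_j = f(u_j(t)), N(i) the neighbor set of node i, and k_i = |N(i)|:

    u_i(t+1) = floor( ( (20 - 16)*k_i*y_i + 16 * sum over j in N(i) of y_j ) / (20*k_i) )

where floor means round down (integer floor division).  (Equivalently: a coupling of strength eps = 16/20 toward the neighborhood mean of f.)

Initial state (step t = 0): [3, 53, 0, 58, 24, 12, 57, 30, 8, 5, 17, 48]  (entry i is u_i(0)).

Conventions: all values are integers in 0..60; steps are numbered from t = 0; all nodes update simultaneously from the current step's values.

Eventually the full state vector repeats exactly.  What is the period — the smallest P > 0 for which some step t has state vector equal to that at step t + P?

Answer: 16
Key observation: The state at step 24, [54, 54, 54, 54, 54, 54, 54, 54, 54, 54, 54, 54], reappears at step 40 — and no state repeats earlier — so the cycle the system enters has period 16.

Derivation:
t=0: [3, 53, 0, 58, 24, 12, 57, 30, 8, 5, 17, 48]
t=1: [35, 17, 31, 15, 14, 33, 27, 37, 17, 14, 36, 33]
t=2: [23, 34, 26, 35, 30, 25, 37, 32, 18, 30, 31, 40]
t=3: [35, 31, 38, 35, 28, 36, 35, 41, 33, 30, 40, 38]
t=4: [35, 40, 39, 43, 38, 37, 42, 41, 35, 40, 40, 44]
t=5: [43, 42, 45, 45, 41, 44, 44, 46, 43, 42, 46, 45]
t=6: [45, 47, 47, 49, 46, 46, 49, 48, 45, 47, 48, 49]
t=7: [50, 50, 52, 51, 49, 51, 51, 52, 50, 50, 52, 52]
t=8: [53, 54, 54, 54, 53, 53, 54, 54, 53, 54, 54, 55]
t=9: [56, 56, 57, 57, 56, 56, 56, 57, 56, 56, 57, 57]
t=10: [59, 59, 59, 60, 59, 59, 59, 59, 59, 59, 59, 60]
t=11: [1, 1, 1, 1, 1, 1, 1, 1, 1, 1, 1, 1]
t=12: [4, 4, 4, 4, 4, 4, 4, 4, 4, 4, 4, 4]
t=13: [7, 7, 7, 7, 7, 7, 7, 7, 7, 7, 7, 7]
t=14: [10, 10, 10, 10, 10, 10, 10, 10, 10, 10, 10, 10]
t=15: [14, 14, 14, 14, 14, 14, 14, 14, 14, 14, 14, 14]
t=16: [18, 18, 18, 18, 18, 18, 18, 18, 18, 18, 18, 18]
t=17: [22, 22, 22, 22, 22, 22, 22, 22, 22, 22, 22, 22]
t=18: [27, 27, 27, 27, 27, 27, 27, 27, 27, 27, 27, 27]
t=19: [32, 32, 32, 32, 32, 32, 32, 32, 32, 32, 32, 32]
t=20: [37, 37, 37, 37, 37, 37, 37, 37, 37, 37, 37, 37]
t=21: [42, 42, 42, 42, 42, 42, 42, 42, 42, 42, 42, 42]
t=22: [46, 46, 46, 46, 46, 46, 46, 46, 46, 46, 46, 46]
t=23: [50, 50, 50, 50, 50, 50, 50, 50, 50, 50, 50, 50]
t=24: [54, 54, 54, 54, 54, 54, 54, 54, 54, 54, 54, 54]
t=25: [57, 57, 57, 57, 57, 57, 57, 57, 57, 57, 57, 57]
t=26: [60, 60, 60, 60, 60, 60, 60, 60, 60, 60, 60, 60]
t=27: [2, 2, 2, 2, 2, 2, 2, 2, 2, 2, 2, 2]
t=28: [5, 5, 5, 5, 5, 5, 5, 5, 5, 5, 5, 5]
t=29: [8, 8, 8, 8, 8, 8, 8, 8, 8, 8, 8, 8]
t=30: [11, 11, 11, 11, 11, 11, 11, 11, 11, 11, 11, 11]
t=31: [15, 15, 15, 15, 15, 15, 15, 15, 15, 15, 15, 15]
t=32: [19, 19, 19, 19, 19, 19, 19, 19, 19, 19, 19, 19]
t=33: [23, 23, 23, 23, 23, 23, 23, 23, 23, 23, 23, 23]
t=34: [28, 28, 28, 28, 28, 28, 28, 28, 28, 28, 28, 28]
t=35: [33, 33, 33, 33, 33, 33, 33, 33, 33, 33, 33, 33]
t=36: [38, 38, 38, 38, 38, 38, 38, 38, 38, 38, 38, 38]
t=37: [43, 43, 43, 43, 43, 43, 43, 43, 43, 43, 43, 43]
t=38: [47, 47, 47, 47, 47, 47, 47, 47, 47, 47, 47, 47]
t=39: [51, 51, 51, 51, 51, 51, 51, 51, 51, 51, 51, 51]
t=40: [54, 54, 54, 54, 54, 54, 54, 54, 54, 54, 54, 54]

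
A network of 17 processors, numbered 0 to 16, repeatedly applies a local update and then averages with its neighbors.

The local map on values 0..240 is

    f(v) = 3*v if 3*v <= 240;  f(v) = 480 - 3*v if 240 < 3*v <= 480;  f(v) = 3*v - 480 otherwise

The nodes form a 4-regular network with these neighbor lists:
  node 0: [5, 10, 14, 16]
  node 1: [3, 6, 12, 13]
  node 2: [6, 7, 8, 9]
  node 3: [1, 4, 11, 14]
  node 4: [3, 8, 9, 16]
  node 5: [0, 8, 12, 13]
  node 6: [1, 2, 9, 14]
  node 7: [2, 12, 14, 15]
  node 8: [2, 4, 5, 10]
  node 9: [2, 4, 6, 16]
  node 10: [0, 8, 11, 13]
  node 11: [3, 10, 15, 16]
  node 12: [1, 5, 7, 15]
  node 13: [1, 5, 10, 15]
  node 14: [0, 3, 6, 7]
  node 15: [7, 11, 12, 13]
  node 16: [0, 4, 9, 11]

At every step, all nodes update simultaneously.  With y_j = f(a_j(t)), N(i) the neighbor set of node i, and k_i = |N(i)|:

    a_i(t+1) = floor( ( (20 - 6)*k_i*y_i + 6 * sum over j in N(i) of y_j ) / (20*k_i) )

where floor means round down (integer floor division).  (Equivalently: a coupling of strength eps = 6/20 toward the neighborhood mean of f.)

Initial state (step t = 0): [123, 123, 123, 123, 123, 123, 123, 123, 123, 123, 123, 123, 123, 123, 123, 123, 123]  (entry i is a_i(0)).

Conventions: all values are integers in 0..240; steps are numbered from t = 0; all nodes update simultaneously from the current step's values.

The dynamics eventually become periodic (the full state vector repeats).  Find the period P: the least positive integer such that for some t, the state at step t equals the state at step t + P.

Answer: 8
Key observation: The state at step 0, [123, 123, 123, 123, 123, 123, 123, 123, 123, 123, 123, 123, 123, 123, 123, 123, 123], reappears at step 8 — and no state repeats earlier — so the cycle the system enters has period 8.

Derivation:
t=0: [123, 123, 123, 123, 123, 123, 123, 123, 123, 123, 123, 123, 123, 123, 123, 123, 123]
t=1: [111, 111, 111, 111, 111, 111, 111, 111, 111, 111, 111, 111, 111, 111, 111, 111, 111]
t=2: [147, 147, 147, 147, 147, 147, 147, 147, 147, 147, 147, 147, 147, 147, 147, 147, 147]
t=3: [39, 39, 39, 39, 39, 39, 39, 39, 39, 39, 39, 39, 39, 39, 39, 39, 39]
t=4: [117, 117, 117, 117, 117, 117, 117, 117, 117, 117, 117, 117, 117, 117, 117, 117, 117]
t=5: [129, 129, 129, 129, 129, 129, 129, 129, 129, 129, 129, 129, 129, 129, 129, 129, 129]
t=6: [93, 93, 93, 93, 93, 93, 93, 93, 93, 93, 93, 93, 93, 93, 93, 93, 93]
t=7: [201, 201, 201, 201, 201, 201, 201, 201, 201, 201, 201, 201, 201, 201, 201, 201, 201]
t=8: [123, 123, 123, 123, 123, 123, 123, 123, 123, 123, 123, 123, 123, 123, 123, 123, 123]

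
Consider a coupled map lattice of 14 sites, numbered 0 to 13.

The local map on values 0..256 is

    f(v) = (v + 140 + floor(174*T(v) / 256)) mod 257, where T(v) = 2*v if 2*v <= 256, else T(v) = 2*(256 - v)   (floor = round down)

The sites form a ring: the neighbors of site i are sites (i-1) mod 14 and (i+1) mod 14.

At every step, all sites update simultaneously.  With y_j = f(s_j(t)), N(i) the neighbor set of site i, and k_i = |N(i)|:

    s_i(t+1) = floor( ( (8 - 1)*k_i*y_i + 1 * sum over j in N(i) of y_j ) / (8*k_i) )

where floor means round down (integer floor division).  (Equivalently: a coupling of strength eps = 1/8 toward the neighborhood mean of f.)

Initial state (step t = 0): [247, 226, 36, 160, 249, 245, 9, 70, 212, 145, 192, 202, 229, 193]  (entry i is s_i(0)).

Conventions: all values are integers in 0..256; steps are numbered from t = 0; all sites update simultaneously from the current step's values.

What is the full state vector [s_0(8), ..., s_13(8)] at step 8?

Simulating step by step:
t=0: [247, 226, 36, 160, 249, 245, 9, 70, 212, 145, 192, 202, 229, 193]
t=1: [143, 153, 216, 174, 143, 143, 152, 61, 148, 175, 162, 157, 149, 159]
t=2: [178, 174, 155, 167, 178, 178, 166, 44, 167, 168, 171, 174, 176, 173]
t=3: [167, 168, 174, 170, 167, 167, 175, 233, 174, 169, 169, 168, 167, 167]
t=4: [170, 169, 168, 169, 169, 169, 166, 149, 166, 169, 170, 170, 170, 170]
t=5: [169, 169, 170, 170, 170, 170, 171, 176, 171, 170, 169, 169, 169, 169]
t=6: [170, 169, 169, 169, 169, 169, 168, 167, 168, 169, 169, 170, 170, 170]
t=7: [169, 169, 170, 170, 170, 170, 170, 170, 170, 170, 169, 169, 169, 169]
t=8: [170, 169, 169, 169, 169, 169, 169, 169, 169, 169, 169, 170, 170, 170]

Answer: [170, 169, 169, 169, 169, 169, 169, 169, 169, 169, 169, 170, 170, 170]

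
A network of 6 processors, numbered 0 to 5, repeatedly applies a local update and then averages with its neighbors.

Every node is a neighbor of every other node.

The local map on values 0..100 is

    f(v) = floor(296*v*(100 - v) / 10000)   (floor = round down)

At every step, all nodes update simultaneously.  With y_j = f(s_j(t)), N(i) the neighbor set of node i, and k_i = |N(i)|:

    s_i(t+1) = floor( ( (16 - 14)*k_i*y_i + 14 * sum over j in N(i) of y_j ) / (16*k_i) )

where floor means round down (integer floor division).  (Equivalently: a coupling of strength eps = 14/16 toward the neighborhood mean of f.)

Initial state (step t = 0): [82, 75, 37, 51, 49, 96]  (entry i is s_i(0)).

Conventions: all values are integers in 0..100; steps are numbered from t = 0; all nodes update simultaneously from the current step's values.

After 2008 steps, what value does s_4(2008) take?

Simulating step by step:
t=0: [82, 75, 37, 51, 49, 96]
t=1: [54, 53, 53, 52, 52, 55]
t=2: [73, 73, 73, 73, 73, 73]
t=3: [58, 58, 58, 58, 58, 58]
t=4: [72, 72, 72, 72, 72, 72]
t=5: [59, 59, 59, 59, 59, 59]
t=6: [71, 71, 71, 71, 71, 71]
t=7: [60, 60, 60, 60, 60, 60]
t=8: [71, 71, 71, 71, 71, 71]

Answer: s_4(2008) = 71
Key observation: The state at step 6, [71, 71, 71, 71, 71, 71], reappears at step 8: the system is in a cycle of period 2 from step 6 on.  Therefore the state at step 2008 equals the state at step 6 + ((2008 - 6) mod 2) = 6, which is [71, 71, 71, 71, 71, 71].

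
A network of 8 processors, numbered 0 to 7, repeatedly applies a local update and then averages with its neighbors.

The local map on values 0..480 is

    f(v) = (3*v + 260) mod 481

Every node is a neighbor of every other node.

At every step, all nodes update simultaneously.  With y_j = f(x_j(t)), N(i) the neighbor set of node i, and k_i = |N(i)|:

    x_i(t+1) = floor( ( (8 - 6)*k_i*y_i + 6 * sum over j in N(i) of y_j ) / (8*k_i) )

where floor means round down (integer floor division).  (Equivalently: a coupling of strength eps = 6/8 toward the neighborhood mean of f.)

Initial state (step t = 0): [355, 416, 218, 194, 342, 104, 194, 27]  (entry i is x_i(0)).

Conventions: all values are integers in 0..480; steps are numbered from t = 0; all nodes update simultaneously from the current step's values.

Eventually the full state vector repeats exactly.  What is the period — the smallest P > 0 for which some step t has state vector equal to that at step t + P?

Answer: 18
Key observation: The state at step 5, [347, 346, 347, 347, 347, 346, 347, 347], reappears at step 23 — and no state repeats earlier — so the cycle the system enters has period 18.

Derivation:
t=0: [355, 416, 218, 194, 342, 104, 194, 27]
t=1: [302, 259, 312, 302, 296, 263, 302, 299]
t=2: [177, 159, 182, 177, 175, 161, 177, 176]
t=3: [299, 292, 301, 299, 298, 292, 299, 299]
t=4: [190, 187, 191, 190, 190, 187, 190, 190]
t=5: [347, 346, 347, 347, 347, 346, 347, 347]
t=6: [338, 337, 338, 338, 338, 337, 338, 338]
t=7: [311, 310, 311, 311, 311, 310, 311, 311]
t=8: [230, 229, 230, 230, 230, 229, 230, 230]
t=9: [468, 467, 468, 468, 468, 467, 468, 468]
t=10: [220, 219, 220, 220, 220, 219, 220, 220]
t=11: [438, 437, 438, 438, 438, 437, 438, 438]
t=12: [130, 129, 130, 130, 130, 129, 130, 130]
t=13: [168, 167, 168, 168, 168, 167, 168, 168]
t=14: [282, 281, 282, 282, 282, 281, 282, 282]
t=15: [143, 142, 143, 143, 143, 142, 143, 143]
t=16: [207, 206, 207, 207, 207, 206, 207, 207]
t=17: [399, 398, 399, 399, 399, 398, 399, 399]
t=18: [13, 12, 13, 13, 13, 12, 13, 13]
t=19: [298, 297, 298, 298, 298, 297, 298, 298]
t=20: [191, 190, 191, 191, 191, 190, 191, 191]
t=21: [351, 350, 351, 351, 351, 350, 351, 351]
t=22: [350, 349, 350, 350, 350, 349, 350, 350]
t=23: [347, 346, 347, 347, 347, 346, 347, 347]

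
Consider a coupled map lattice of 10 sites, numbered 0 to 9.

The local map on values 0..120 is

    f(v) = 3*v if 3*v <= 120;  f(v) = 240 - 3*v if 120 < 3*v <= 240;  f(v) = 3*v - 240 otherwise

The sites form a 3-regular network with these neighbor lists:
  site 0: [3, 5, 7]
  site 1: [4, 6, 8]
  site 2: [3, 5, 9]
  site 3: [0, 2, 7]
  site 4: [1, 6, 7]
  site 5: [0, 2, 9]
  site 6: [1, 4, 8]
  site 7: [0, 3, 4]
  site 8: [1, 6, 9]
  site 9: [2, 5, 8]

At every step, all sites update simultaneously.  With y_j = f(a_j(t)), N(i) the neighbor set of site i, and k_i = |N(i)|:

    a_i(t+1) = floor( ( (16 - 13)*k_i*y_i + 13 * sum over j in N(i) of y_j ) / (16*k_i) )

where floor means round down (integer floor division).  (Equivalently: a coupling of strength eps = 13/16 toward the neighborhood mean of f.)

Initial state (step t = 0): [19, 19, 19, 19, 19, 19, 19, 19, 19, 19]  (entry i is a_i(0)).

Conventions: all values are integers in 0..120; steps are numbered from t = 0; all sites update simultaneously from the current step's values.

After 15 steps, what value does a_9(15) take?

Simulating step by step:
t=0: [19, 19, 19, 19, 19, 19, 19, 19, 19, 19]
t=1: [57, 57, 57, 57, 57, 57, 57, 57, 57, 57]
t=2: [69, 69, 69, 69, 69, 69, 69, 69, 69, 69]
t=3: [33, 33, 33, 33, 33, 33, 33, 33, 33, 33]
t=4: [99, 99, 99, 99, 99, 99, 99, 99, 99, 99]
t=5: [57, 57, 57, 57, 57, 57, 57, 57, 57, 57]
t=6: [69, 69, 69, 69, 69, 69, 69, 69, 69, 69]
t=7: [33, 33, 33, 33, 33, 33, 33, 33, 33, 33]
t=8: [99, 99, 99, 99, 99, 99, 99, 99, 99, 99]
t=9: [57, 57, 57, 57, 57, 57, 57, 57, 57, 57]
t=10: [69, 69, 69, 69, 69, 69, 69, 69, 69, 69]
t=11: [33, 33, 33, 33, 33, 33, 33, 33, 33, 33]
t=12: [99, 99, 99, 99, 99, 99, 99, 99, 99, 99]
t=13: [57, 57, 57, 57, 57, 57, 57, 57, 57, 57]
t=14: [69, 69, 69, 69, 69, 69, 69, 69, 69, 69]
t=15: [33, 33, 33, 33, 33, 33, 33, 33, 33, 33]

Answer: a_9(15) = 33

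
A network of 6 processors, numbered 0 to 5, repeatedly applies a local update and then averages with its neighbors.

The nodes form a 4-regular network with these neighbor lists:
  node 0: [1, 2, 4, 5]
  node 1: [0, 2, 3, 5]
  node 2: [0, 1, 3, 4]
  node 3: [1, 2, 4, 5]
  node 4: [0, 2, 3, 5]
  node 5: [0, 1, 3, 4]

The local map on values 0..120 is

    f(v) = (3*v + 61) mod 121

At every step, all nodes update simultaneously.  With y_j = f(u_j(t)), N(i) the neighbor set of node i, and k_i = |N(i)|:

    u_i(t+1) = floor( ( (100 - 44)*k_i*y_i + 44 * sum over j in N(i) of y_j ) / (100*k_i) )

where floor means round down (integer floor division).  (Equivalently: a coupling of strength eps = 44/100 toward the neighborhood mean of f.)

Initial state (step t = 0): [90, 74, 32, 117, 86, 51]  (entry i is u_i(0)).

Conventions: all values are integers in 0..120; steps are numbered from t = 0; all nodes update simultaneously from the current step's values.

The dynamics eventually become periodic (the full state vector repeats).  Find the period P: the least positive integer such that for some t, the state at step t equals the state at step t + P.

Simulating step by step:
t=0: [90, 74, 32, 117, 86, 51]
t=1: [77, 52, 48, 54, 72, 80]
t=2: [58, 86, 78, 87, 52, 64]
t=3: [89, 71, 70, 70, 82, 46]
t=4: [70, 42, 39, 38, 60, 67]
t=5: [45, 54, 61, 59, 84, 40]
t=6: [67, 85, 41, 91, 67, 73]
t=7: [32, 64, 57, 72, 34, 43]
t=8: [45, 33, 75, 45, 51, 52]
t=9: [71, 53, 55, 71, 83, 84]
t=10: [55, 81, 84, 55, 64, 65]
t=11: [76, 67, 70, 76, 38, 38]
t=12: [43, 30, 34, 43, 49, 48]
t=13: [65, 45, 51, 65, 77, 75]
t=14: [36, 60, 68, 36, 46, 41]
t=15: [58, 87, 45, 58, 63, 67]
t=16: [83, 80, 76, 83, 40, 45]
t=17: [64, 61, 54, 64, 61, 70]
t=18: [21, 17, 59, 21, 17, 19]
t=19: [52, 89, 90, 52, 89, 91]
t=20: [92, 89, 89, 92, 89, 91]
t=21: [91, 88, 87, 91, 88, 91]
t=22: [88, 85, 83, 88, 85, 90]
t=23: [80, 76, 72, 80, 76, 84]
t=24: [55, 50, 42, 55, 50, 63]
t=25: [86, 81, 79, 86, 81, 47]
t=26: [71, 66, 61, 71, 66, 75]
t=27: [26, 21, 11, 26, 21, 35]
t=28: [26, 20, 57, 26, 20, 29]
t=29: [25, 19, 66, 25, 19, 19]
t=30: [49, 84, 38, 49, 84, 95]
t=31: [81, 76, 65, 81, 76, 93]
t=32: [57, 52, 31, 57, 52, 78]
t=33: [92, 87, 64, 92, 87, 75]
t=34: [76, 71, 44, 76, 71, 63]
t=35: [42, 37, 57, 42, 37, 21]
t=36: [60, 55, 87, 60, 55, 27]
t=37: [101, 96, 94, 101, 96, 61]
t=38: [35, 71, 80, 35, 71, 24]
t=39: [40, 35, 49, 40, 35, 23]
t=40: [54, 48, 71, 54, 48, 28]
t=41: [81, 75, 58, 81, 75, 54]
t=42: [68, 62, 87, 68, 62, 80]
t=43: [29, 23, 50, 29, 23, 39]
t=44: [33, 27, 58, 33, 27, 39]
t=45: [45, 39, 77, 45, 39, 45]
t=46: [68, 62, 57, 68, 62, 71]
t=47: [29, 23, 68, 29, 23, 24]
t=48: [20, 14, 20, 20, 14, 14]
t=49: [33, 69, 22, 33, 69, 80]
t=50: [34, 30, 17, 34, 30, 47]
t=51: [51, 47, 78, 51, 47, 61]
t=52: [75, 71, 67, 75, 71, 39]
t=53: [40, 36, 27, 40, 36, 48]
t=54: [55, 51, 35, 55, 51, 70]
t=55: [87, 83, 68, 87, 83, 59]
t=56: [75, 71, 45, 75, 71, 98]
t=57: [52, 48, 58, 52, 48, 80]
t=58: [91, 87, 103, 91, 87, 72]
t=59: [73, 69, 41, 73, 69, 57]
t=60: [46, 42, 49, 46, 42, 76]
t=61: [72, 68, 80, 72, 68, 58]
t=62: [43, 39, 45, 43, 39, 76]
t=63: [64, 60, 69, 64, 60, 54]
t=64: [46, 83, 43, 46, 83, 85]
t=65: [74, 70, 70, 74, 70, 73]
t=66: [36, 32, 31, 36, 32, 36]
t=67: [43, 39, 36, 43, 39, 45]
t=68: [64, 60, 54, 64, 60, 69]
t=69: [46, 83, 85, 46, 83, 43]
t=70: [74, 70, 73, 74, 70, 70]
t=71: [36, 32, 36, 36, 32, 31]
t=72: [43, 39, 45, 43, 39, 36]
t=73: [64, 60, 69, 64, 60, 54]

Answer: 10
Key observation: The state at step 63, [64, 60, 69, 64, 60, 54], reappears at step 73 — and no state repeats earlier — so the cycle the system enters has period 10.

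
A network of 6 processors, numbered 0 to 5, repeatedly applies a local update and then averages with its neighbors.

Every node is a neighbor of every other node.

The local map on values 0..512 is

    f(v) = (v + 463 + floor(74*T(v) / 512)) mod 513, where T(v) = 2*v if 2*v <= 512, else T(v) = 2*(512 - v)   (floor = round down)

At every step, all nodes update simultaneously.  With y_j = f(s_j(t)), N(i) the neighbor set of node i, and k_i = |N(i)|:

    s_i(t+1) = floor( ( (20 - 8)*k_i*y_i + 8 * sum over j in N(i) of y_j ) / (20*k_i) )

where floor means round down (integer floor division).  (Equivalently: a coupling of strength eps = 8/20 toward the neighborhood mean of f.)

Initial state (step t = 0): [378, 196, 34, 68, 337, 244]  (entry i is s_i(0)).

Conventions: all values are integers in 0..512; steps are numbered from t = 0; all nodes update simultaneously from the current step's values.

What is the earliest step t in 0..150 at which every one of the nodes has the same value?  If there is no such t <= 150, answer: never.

Answer: 8
Key observation: Synchronization is absorbing here: once all nodes are equal they stay equal, and step 8 is the first all-equal step.

Derivation:
t=0: [378, 196, 34, 68, 337, 244]  (not all equal)
t=1: [327, 242, 400, 156, 312, 274]  (not all equal)
t=2: [310, 274, 337, 217, 304, 290]  (not all equal)
t=3: [308, 295, 318, 262, 306, 301]  (not all equal)
t=4: [312, 308, 317, 296, 312, 310]  (not all equal)
t=5: [318, 316, 320, 312, 318, 317]  (not all equal)
t=6: [323, 322, 323, 320, 323, 322]  (not all equal)
t=7: [326, 326, 326, 325, 326, 326]  (not all equal)
t=8: [329, 329, 329, 329, 329, 329]  (all equal)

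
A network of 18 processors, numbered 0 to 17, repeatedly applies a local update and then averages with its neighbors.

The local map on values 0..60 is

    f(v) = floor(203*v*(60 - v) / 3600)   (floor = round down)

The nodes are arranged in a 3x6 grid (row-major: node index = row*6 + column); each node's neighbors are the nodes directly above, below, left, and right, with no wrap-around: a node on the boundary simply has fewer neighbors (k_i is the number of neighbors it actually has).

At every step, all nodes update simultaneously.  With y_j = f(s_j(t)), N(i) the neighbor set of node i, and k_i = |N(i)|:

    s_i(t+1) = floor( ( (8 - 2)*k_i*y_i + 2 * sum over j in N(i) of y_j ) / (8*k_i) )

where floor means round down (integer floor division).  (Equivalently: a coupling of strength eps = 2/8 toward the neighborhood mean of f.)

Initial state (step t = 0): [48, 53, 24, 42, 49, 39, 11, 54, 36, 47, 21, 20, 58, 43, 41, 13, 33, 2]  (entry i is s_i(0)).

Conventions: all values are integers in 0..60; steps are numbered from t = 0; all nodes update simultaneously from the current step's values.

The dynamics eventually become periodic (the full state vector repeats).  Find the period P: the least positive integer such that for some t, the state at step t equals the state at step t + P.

Answer: 2
Key observation: The state at step 26, [50, 50, 50, 50, 50, 50, 50, 50, 50, 50, 50, 50, 50, 50, 50, 50, 50, 50], reappears at step 28 — and no state repeats earlier — so the cycle the system enters has period 2.

Derivation:
t=0: [48, 53, 24, 42, 49, 39, 11, 54, 36, 47, 21, 20, 58, 43, 41, 13, 33, 2]
t=1: [30, 23, 45, 40, 33, 43, 27, 22, 44, 36, 44, 41, 13, 36, 42, 36, 44, 16]
t=2: [49, 46, 39, 45, 47, 42, 48, 46, 40, 46, 40, 42, 37, 46, 42, 46, 39, 39]
t=3: [31, 36, 44, 38, 35, 41, 33, 36, 43, 37, 43, 42, 43, 37, 41, 37, 45, 45]
t=4: [49, 47, 40, 46, 47, 43, 49, 47, 41, 46, 41, 41, 42, 46, 43, 45, 39, 38]
t=5: [30, 34, 43, 36, 35, 40, 31, 34, 42, 37, 42, 43, 39, 36, 40, 38, 45, 46]
t=6: [49, 48, 42, 47, 48, 45, 49, 48, 42, 46, 42, 41, 46, 47, 45, 46, 38, 36]
t=7: [30, 32, 40, 34, 33, 37, 30, 32, 40, 36, 41, 42, 35, 34, 37, 37, 45, 47]
t=8: [50, 49, 45, 48, 49, 46, 49, 49, 45, 47, 43, 41, 49, 48, 47, 46, 38, 35]
t=9: [28, 30, 36, 32, 31, 36, 29, 30, 37, 34, 40, 42, 30, 31, 34, 36, 45, 48]
t=10: [50, 49, 48, 49, 49, 47, 50, 49, 47, 48, 44, 41, 50, 49, 48, 47, 38, 34]
t=11: [28, 30, 31, 30, 31, 34, 28, 30, 33, 32, 38, 42, 28, 30, 32, 34, 45, 48]
t=12: [50, 50, 50, 50, 49, 48, 50, 50, 50, 49, 46, 42, 50, 50, 49, 48, 39, 34]
t=13: [28, 28, 28, 28, 30, 33, 28, 28, 28, 30, 36, 41, 28, 28, 29, 32, 44, 47]
t=14: [50, 50, 50, 50, 49, 49, 50, 50, 50, 49, 47, 43, 50, 50, 50, 49, 40, 35]
t=15: [28, 28, 28, 28, 30, 31, 28, 28, 28, 30, 34, 40, 28, 28, 28, 31, 43, 47]
t=16: [50, 50, 50, 50, 49, 49, 50, 50, 50, 49, 48, 44, 50, 50, 50, 49, 41, 36]
t=17: [28, 28, 28, 28, 30, 31, 28, 28, 28, 29, 32, 38, 28, 28, 28, 30, 41, 46]
t=18: [50, 50, 50, 50, 50, 49, 50, 50, 50, 50, 49, 46, 50, 50, 50, 49, 43, 38]
t=19: [28, 28, 28, 28, 28, 30, 28, 28, 28, 28, 30, 35, 28, 28, 28, 30, 39, 44]
t=20: [50, 50, 50, 50, 50, 49, 50, 50, 50, 50, 49, 48, 50, 50, 50, 49, 46, 41]
t=21: [28, 28, 28, 28, 28, 30, 28, 28, 28, 28, 30, 32, 28, 28, 28, 30, 35, 40]
t=22: [50, 50, 50, 50, 50, 50, 50, 50, 50, 50, 49, 49, 50, 50, 50, 49, 48, 46]
t=23: [28, 28, 28, 28, 28, 28, 28, 28, 28, 28, 29, 30, 28, 28, 28, 29, 32, 34]
t=24: [50, 50, 50, 50, 50, 50, 50, 50, 50, 50, 50, 49, 50, 50, 50, 50, 49, 49]
t=25: [28, 28, 28, 28, 28, 28, 28, 28, 28, 28, 28, 29, 28, 28, 28, 28, 29, 30]
t=26: [50, 50, 50, 50, 50, 50, 50, 50, 50, 50, 50, 50, 50, 50, 50, 50, 50, 50]
t=27: [28, 28, 28, 28, 28, 28, 28, 28, 28, 28, 28, 28, 28, 28, 28, 28, 28, 28]
t=28: [50, 50, 50, 50, 50, 50, 50, 50, 50, 50, 50, 50, 50, 50, 50, 50, 50, 50]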